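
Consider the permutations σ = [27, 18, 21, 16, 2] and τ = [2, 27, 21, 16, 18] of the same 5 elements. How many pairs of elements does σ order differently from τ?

6

Assign each item its position (1..5) in the first ordering, then rewrite the second ordering as that position sequence:
positions: 27→1, 18→2, 21→3, 16→4, 2→5
second ordering as positions: [5, 1, 3, 4, 2]
Discordant pairs = inversions in this position sequence.
5: 1, 3, 4, 2 → 4
1: 0
3: 2 → 1
4: 2 → 1
2: 0
Total: 4 + 0 + 1 + 1 + 0 = 6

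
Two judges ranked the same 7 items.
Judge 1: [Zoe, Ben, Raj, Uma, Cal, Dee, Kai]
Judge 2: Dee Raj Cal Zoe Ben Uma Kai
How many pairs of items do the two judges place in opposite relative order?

10 discordant pairs

Assign each item its position (1..7) in the first ordering, then rewrite the second ordering as that position sequence:
positions: Zoe→1, Ben→2, Raj→3, Uma→4, Cal→5, Dee→6, Kai→7
second ordering as positions: [6, 3, 5, 1, 2, 4, 7]
Discordant pairs = inversions in this position sequence.
6: 3, 5, 1, 2, 4 → 5
3: 1, 2 → 2
5: 1, 2, 4 → 3
1: 0
2: 0
4: 0
7: 0
Total: 5 + 2 + 3 + 0 + 0 + 0 + 0 = 10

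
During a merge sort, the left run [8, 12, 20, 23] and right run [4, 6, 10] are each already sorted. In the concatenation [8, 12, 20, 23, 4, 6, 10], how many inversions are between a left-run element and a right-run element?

Count, for every r in R, how many entries of L exceed r:
r = 4: 8, 12, 20, 23 → 4
r = 6: 8, 12, 20, 23 → 4
r = 10: 12, 20, 23 → 3
Cross-inversions: 4 + 4 + 3 = 11

Split inversions: 11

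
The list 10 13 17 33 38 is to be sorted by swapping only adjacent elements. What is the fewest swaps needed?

0

Each adjacent swap fixes exactly one inversion, so the minimum swap count equals the number of inversions.
Count inversions — for each element, later elements that are smaller:
10: none → 0
13: none → 0
17: none → 0
33: none → 0
38: none → 0
Total inversions: 0 + 0 + 0 + 0 + 0 = 0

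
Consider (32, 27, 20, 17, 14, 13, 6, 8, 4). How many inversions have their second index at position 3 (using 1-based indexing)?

The element at index 3 is 20.
Elements before it: 32, 27
Those larger than 20: 32, 27

2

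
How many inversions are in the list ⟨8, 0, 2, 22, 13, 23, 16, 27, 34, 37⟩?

5

For each element, count later entries that are smaller:
8 → 0, 2 → 2
0 → none → 0
2 → none → 0
22 → 13, 16 → 2
13 → none → 0
23 → 16 → 1
16 → none → 0
27 → none → 0
34 → none → 0
37 → none → 0
Sum: 2 + 0 + 0 + 2 + 0 + 1 + 0 + 0 + 0 + 0 = 5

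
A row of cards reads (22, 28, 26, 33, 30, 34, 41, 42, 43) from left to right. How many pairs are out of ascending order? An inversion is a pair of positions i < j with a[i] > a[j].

2

Element-by-element contributions:
22: 0
28: 1
26: 0
33: 1
30: 0
34: 0
41: 0
42: 0
43: 0
Sum: 0 + 1 + 0 + 1 + 0 + 0 + 0 + 0 + 0 = 2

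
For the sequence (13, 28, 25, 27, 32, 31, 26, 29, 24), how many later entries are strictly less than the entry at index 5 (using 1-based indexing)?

4

The element at index 5 is 32.
Elements after it: 31, 26, 29, 24
Those smaller than 32: 31, 26, 29, 24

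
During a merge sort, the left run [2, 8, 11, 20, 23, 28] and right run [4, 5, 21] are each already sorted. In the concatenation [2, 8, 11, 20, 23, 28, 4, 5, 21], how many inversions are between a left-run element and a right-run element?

12

Take each right-half value and tally the left-half values above it:
r = 4: 8, 11, 20, 23, 28 → 5
r = 5: 8, 11, 20, 23, 28 → 5
r = 21: 23, 28 → 2
Cross-inversions: 5 + 5 + 2 = 12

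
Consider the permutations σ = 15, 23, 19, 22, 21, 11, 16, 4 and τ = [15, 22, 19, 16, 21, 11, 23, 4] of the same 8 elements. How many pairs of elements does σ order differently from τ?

8 discordant pairs

Assign each item its position (1..8) in the first ordering, then rewrite the second ordering as that position sequence:
positions: 15→1, 23→2, 19→3, 22→4, 21→5, 11→6, 16→7, 4→8
second ordering as positions: [1, 4, 3, 7, 5, 6, 2, 8]
Discordant pairs = inversions in this position sequence.
1: 0
4: 3, 2 → 2
3: 2 → 1
7: 5, 6, 2 → 3
5: 2 → 1
6: 2 → 1
2: 0
8: 0
Total: 0 + 2 + 1 + 3 + 1 + 1 + 0 + 0 = 8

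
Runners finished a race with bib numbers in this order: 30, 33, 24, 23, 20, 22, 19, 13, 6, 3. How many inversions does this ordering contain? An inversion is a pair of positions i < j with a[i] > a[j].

43 inversions

For each element, count later entries that are smaller:
30 → 24, 23, 20, 22, 19, 13, 6, 3 → 8
33 → 24, 23, 20, 22, 19, 13, 6, 3 → 8
24 → 23, 20, 22, 19, 13, 6, 3 → 7
23 → 20, 22, 19, 13, 6, 3 → 6
20 → 19, 13, 6, 3 → 4
22 → 19, 13, 6, 3 → 4
19 → 13, 6, 3 → 3
13 → 6, 3 → 2
6 → 3 → 1
3 → none → 0
Sum: 8 + 8 + 7 + 6 + 4 + 4 + 3 + 2 + 1 + 0 = 43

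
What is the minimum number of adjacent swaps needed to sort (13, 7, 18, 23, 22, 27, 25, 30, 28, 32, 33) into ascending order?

4

Each adjacent swap fixes exactly one inversion, so the minimum swap count equals the number of inversions.
Count inversions — for each element, later elements that are smaller:
13: 7 → 1
7: none → 0
18: none → 0
23: 22 → 1
22: none → 0
27: 25 → 1
25: none → 0
30: 28 → 1
28: none → 0
32: none → 0
33: none → 0
Total inversions: 1 + 0 + 0 + 1 + 0 + 1 + 0 + 1 + 0 + 0 + 0 = 4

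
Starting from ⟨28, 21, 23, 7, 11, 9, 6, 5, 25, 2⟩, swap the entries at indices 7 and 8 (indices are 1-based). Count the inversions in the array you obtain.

Positions 7 and 8 hold 6 and 5; after swapping, the array is [28, 21, 23, 7, 11, 9, 5, 6, 25, 2].
Count, for each position, how many later elements it exceeds:
28: 9
21: 6
23: 6
7: 3
11: 4
9: 3
5: 1
6: 1
25: 1
2: 0
Sum: 9 + 6 + 6 + 3 + 4 + 3 + 1 + 1 + 1 + 0 = 34

34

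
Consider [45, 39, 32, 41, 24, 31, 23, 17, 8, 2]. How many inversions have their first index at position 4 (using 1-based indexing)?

6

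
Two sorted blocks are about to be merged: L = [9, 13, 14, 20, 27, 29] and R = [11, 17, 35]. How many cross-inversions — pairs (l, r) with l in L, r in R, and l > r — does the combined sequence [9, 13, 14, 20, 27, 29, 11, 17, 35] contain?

Count, for every r in R, how many entries of L exceed r:
r = 11: 13, 14, 20, 27, 29 → 5
r = 17: 20, 27, 29 → 3
r = 35: none → 0
Cross-inversions: 5 + 3 + 0 = 8

8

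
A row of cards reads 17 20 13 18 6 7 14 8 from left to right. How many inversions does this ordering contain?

Sweep left to right; for each value list the smaller values that follow it:
17 → 13, 6, 7, 14, 8 → 5
20 → 13, 18, 6, 7, 14, 8 → 6
13 → 6, 7, 8 → 3
18 → 6, 7, 14, 8 → 4
6 → none → 0
7 → none → 0
14 → 8 → 1
8 → none → 0
Sum: 5 + 6 + 3 + 4 + 0 + 0 + 1 + 0 = 19

19 out-of-order pairs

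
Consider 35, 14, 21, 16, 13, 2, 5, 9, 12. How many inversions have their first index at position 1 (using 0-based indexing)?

5

The element at index 1 is 14.
Elements after it: 21, 16, 13, 2, 5, 9, 12
Those smaller than 14: 13, 2, 5, 9, 12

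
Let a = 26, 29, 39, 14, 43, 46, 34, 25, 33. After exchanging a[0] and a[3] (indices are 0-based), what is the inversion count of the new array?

15

Positions 0 and 3 hold 26 and 14; after swapping, the array is [14, 29, 39, 26, 43, 46, 34, 25, 33].
Count, for each position, how many later elements it exceeds:
14: 0
29: 2
39: 4
26: 1
43: 3
46: 3
34: 2
25: 0
33: 0
Sum: 0 + 2 + 4 + 1 + 3 + 3 + 2 + 0 + 0 = 15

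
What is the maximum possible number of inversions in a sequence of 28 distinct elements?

378 inversions

The maximum occurs when the array is in strictly decreasing order: every one of the C(28, 2) pairs is inverted.
C(28, 2) = 28·27/2 = 378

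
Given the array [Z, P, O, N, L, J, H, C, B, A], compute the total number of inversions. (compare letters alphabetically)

45

Count, for each position, how many later elements it exceeds:
Z: 9
P: 8
O: 7
N: 6
L: 5
J: 4
H: 3
C: 2
B: 1
A: 0
Sum: 9 + 8 + 7 + 6 + 5 + 4 + 3 + 2 + 1 + 0 = 45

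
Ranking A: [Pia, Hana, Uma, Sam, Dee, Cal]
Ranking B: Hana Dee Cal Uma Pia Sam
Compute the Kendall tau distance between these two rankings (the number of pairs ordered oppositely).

Assign each item its position (1..6) in the first ordering, then rewrite the second ordering as that position sequence:
positions: Pia→1, Hana→2, Uma→3, Sam→4, Dee→5, Cal→6
second ordering as positions: [2, 5, 6, 3, 1, 4]
Discordant pairs = inversions in this position sequence.
2: 1 → 1
5: 3, 1, 4 → 3
6: 3, 1, 4 → 3
3: 1 → 1
1: 0
4: 0
Total: 1 + 3 + 3 + 1 + 0 + 0 = 8

8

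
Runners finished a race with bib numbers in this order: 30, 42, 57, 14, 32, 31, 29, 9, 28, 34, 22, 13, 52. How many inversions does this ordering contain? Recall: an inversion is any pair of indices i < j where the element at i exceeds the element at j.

Out-of-order pairs: 47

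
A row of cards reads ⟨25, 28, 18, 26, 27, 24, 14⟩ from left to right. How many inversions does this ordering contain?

Count, for each position, how many later elements it exceeds:
25 → 18, 24, 14 → 3
28 → 18, 26, 27, 24, 14 → 5
18 → 14 → 1
26 → 24, 14 → 2
27 → 24, 14 → 2
24 → 14 → 1
14 → none → 0
Sum: 3 + 5 + 1 + 2 + 2 + 1 + 0 = 14

14 inversions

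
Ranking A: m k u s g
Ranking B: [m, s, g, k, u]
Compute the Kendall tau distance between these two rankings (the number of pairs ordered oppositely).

Assign each item its position (1..5) in the first ordering, then rewrite the second ordering as that position sequence:
positions: m→1, k→2, u→3, s→4, g→5
second ordering as positions: [1, 4, 5, 2, 3]
Discordant pairs = inversions in this position sequence.
1: 0
4: 2, 3 → 2
5: 2, 3 → 2
2: 0
3: 0
Total: 0 + 2 + 2 + 0 + 0 = 4

4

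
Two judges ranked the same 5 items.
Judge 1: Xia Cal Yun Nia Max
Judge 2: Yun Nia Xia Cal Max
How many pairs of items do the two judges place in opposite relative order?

Discordant pairs: 4

Assign each item its position (1..5) in the first ordering, then rewrite the second ordering as that position sequence:
positions: Xia→1, Cal→2, Yun→3, Nia→4, Max→5
second ordering as positions: [3, 4, 1, 2, 5]
Discordant pairs = inversions in this position sequence.
3: 1, 2 → 2
4: 1, 2 → 2
1: 0
2: 0
5: 0
Total: 2 + 2 + 0 + 0 + 0 = 4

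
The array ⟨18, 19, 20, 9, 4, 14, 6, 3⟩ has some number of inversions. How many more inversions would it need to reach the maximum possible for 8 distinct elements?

6 inversions short

Maximum inversions for 8 distinct elements is C(8, 2) = 8·7/2 = 28.
Current inversions — for each element, count later smaller elements:
18: 5
19: 5
20: 5
9: 3
4: 1
14: 2
6: 1
3: 0
Current total: 5 + 5 + 5 + 3 + 1 + 2 + 1 + 0 = 22
Shortfall: 28 − 22 = 6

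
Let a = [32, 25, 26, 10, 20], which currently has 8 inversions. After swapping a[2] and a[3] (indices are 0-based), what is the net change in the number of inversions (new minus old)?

-1

Positions 2 and 3 hold 26 and 10; after swapping, the array is [32, 25, 10, 26, 20].
For each element, count later entries that are smaller:
32 → 25, 10, 26, 20 → 4
25 → 10, 20 → 2
10 → none → 0
26 → 20 → 1
20 → none → 0
Sum: 4 + 2 + 0 + 1 + 0 = 7
Change: 7 − 8 = -1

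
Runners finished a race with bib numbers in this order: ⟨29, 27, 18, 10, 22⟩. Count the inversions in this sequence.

8

Count, for each position, how many later elements it exceeds:
29 → 27, 18, 10, 22 → 4
27 → 18, 10, 22 → 3
18 → 10 → 1
10 → none → 0
22 → none → 0
Sum: 4 + 3 + 1 + 0 + 0 = 8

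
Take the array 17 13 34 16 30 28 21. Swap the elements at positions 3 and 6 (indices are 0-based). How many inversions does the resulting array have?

10

Positions 3 and 6 hold 16 and 21; after swapping, the array is [17, 13, 34, 21, 30, 28, 16].
For each element, count later entries that are smaller:
17: 2
13: 0
34: 4
21: 1
30: 2
28: 1
16: 0
Sum: 2 + 0 + 4 + 1 + 2 + 1 + 0 = 10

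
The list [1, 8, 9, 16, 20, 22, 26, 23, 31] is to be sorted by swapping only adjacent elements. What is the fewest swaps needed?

1

The minimum number of adjacent swaps to sort an array equals its inversion count, since every such swap removes exactly one inversion.
Count inversions — for each element, later elements that are smaller:
1: none → 0
8: none → 0
9: none → 0
16: none → 0
20: none → 0
22: none → 0
26: 23 → 1
23: none → 0
31: none → 0
Total inversions: 0 + 0 + 0 + 0 + 0 + 0 + 1 + 0 + 0 = 1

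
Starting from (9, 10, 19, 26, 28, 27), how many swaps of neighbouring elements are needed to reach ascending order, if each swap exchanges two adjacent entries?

Swaps: 1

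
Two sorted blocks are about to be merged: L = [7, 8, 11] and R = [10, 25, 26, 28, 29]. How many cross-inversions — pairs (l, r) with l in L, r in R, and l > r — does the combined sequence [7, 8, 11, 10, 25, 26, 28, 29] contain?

1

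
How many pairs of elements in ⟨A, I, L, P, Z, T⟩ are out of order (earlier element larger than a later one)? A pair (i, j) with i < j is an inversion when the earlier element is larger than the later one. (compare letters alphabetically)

Element-by-element contributions:
A: 0
I: 0
L: 0
P: 0
Z: 1
T: 0
Sum: 0 + 0 + 0 + 0 + 1 + 0 = 1

1 inversion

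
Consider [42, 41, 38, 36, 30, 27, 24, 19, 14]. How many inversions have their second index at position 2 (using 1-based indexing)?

The element at index 2 is 41.
Elements before it: 42
Those larger than 41: 42

1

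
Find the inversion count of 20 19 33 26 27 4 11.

13 inversions

Sweep left to right; for each value list the smaller values that follow it:
20 → 19, 4, 11 → 3
19 → 4, 11 → 2
33 → 26, 27, 4, 11 → 4
26 → 4, 11 → 2
27 → 4, 11 → 2
4 → none → 0
11 → none → 0
Sum: 3 + 2 + 4 + 2 + 2 + 0 + 0 = 13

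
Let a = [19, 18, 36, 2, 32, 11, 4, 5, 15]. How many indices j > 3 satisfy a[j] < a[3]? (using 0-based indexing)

0 such elements

The element at index 3 is 2.
Elements after it: 32, 11, 4, 5, 15
None of them are smaller than 2.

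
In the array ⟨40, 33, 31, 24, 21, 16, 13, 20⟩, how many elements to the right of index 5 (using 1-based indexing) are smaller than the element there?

3 such elements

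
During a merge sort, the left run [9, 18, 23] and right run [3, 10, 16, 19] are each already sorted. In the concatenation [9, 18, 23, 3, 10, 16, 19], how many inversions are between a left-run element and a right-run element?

Take each right-half value and tally the left-half values above it:
r = 3: 9, 18, 23 → 3
r = 10: 18, 23 → 2
r = 16: 18, 23 → 2
r = 19: 23 → 1
Cross-inversions: 3 + 2 + 2 + 1 = 8

Cross-inversions: 8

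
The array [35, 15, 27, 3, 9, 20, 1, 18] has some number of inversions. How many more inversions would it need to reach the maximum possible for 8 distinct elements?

9

Maximum inversions for 8 distinct elements is C(8, 2) = 8·7/2 = 28.
Current inversions — for each element, count later smaller elements:
35: 7
15: 3
27: 5
3: 1
9: 1
20: 2
1: 0
18: 0
Current total: 7 + 3 + 5 + 1 + 1 + 2 + 0 + 0 = 19
Shortfall: 28 − 19 = 9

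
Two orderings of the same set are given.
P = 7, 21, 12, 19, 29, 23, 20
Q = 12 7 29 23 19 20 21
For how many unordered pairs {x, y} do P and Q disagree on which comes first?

Assign each item its position (1..7) in the first ordering, then rewrite the second ordering as that position sequence:
positions: 7→1, 21→2, 12→3, 19→4, 29→5, 23→6, 20→7
second ordering as positions: [3, 1, 5, 6, 4, 7, 2]
Discordant pairs = inversions in this position sequence.
3: 1, 2 → 2
1: 0
5: 4, 2 → 2
6: 4, 2 → 2
4: 2 → 1
7: 2 → 1
2: 0
Total: 2 + 0 + 2 + 2 + 1 + 1 + 0 = 8

8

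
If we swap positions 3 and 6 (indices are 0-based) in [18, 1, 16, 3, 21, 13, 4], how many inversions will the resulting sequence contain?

There are 12 inversions.

Positions 3 and 6 hold 3 and 4; after swapping, the array is [18, 1, 16, 4, 21, 13, 3].
Count, for each position, how many later elements it exceeds:
18 → 1, 16, 4, 13, 3 → 5
1 → none → 0
16 → 4, 13, 3 → 3
4 → 3 → 1
21 → 13, 3 → 2
13 → 3 → 1
3 → none → 0
Sum: 5 + 0 + 3 + 1 + 2 + 1 + 0 = 12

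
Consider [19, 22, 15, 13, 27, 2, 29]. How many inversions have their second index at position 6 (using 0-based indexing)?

0

The element at index 6 is 29.
Elements before it: 19, 22, 15, 13, 27, 2
None of them are larger than 29.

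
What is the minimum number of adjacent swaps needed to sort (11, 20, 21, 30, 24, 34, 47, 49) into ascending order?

The minimum number of adjacent swaps to sort an array equals its inversion count, since every such swap removes exactly one inversion.
Count inversions — for each element, later elements that are smaller:
11: none → 0
20: none → 0
21: none → 0
30: 24 → 1
24: none → 0
34: none → 0
47: none → 0
49: none → 0
Total inversions: 0 + 0 + 0 + 1 + 0 + 0 + 0 + 0 = 1

1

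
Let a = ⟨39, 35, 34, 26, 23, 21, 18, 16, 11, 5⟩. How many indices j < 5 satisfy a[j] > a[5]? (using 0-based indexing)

5

The element at index 5 is 21.
Elements before it: 39, 35, 34, 26, 23
Those larger than 21: 39, 35, 34, 26, 23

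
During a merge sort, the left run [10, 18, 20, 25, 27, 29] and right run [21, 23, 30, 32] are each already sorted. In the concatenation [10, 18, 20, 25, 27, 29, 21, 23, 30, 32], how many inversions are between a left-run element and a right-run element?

Cross-inversions: 6

Count, for every r in R, how many entries of L exceed r:
r = 21: 25, 27, 29 → 3
r = 23: 25, 27, 29 → 3
r = 30: none → 0
r = 32: none → 0
Cross-inversions: 3 + 3 + 0 + 0 = 6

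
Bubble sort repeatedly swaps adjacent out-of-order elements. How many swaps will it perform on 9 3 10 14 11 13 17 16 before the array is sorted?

Each adjacent swap fixes exactly one inversion, so the minimum swap count equals the number of inversions.
Count inversions — for each element, later elements that are smaller:
9: 3 → 1
3: none → 0
10: none → 0
14: 11, 13 → 2
11: none → 0
13: none → 0
17: 16 → 1
16: none → 0
Total inversions: 1 + 0 + 0 + 2 + 0 + 0 + 1 + 0 = 4

4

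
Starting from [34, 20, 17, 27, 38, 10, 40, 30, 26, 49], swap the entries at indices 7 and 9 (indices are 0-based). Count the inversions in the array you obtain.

18 inversions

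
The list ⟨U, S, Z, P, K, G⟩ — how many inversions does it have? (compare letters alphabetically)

Count, for each position, how many later elements it exceeds:
U: 4
S: 3
Z: 3
P: 2
K: 1
G: 0
Sum: 4 + 3 + 3 + 2 + 1 + 0 = 13

There are 13 out-of-order pairs.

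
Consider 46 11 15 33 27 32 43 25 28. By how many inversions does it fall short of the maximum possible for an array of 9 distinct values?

Maximum inversions for 9 distinct elements is C(9, 2) = 9·8/2 = 36.
Current inversions — for each element, count later smaller elements:
46: 8
11: 0
15: 0
33: 4
27: 1
32: 2
43: 2
25: 0
28: 0
Current total: 8 + 0 + 0 + 4 + 1 + 2 + 2 + 0 + 0 = 17
Shortfall: 36 − 17 = 19

19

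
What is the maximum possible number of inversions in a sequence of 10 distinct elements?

A reversed (strictly descending) arrangement makes every pair an inversion, giving C(10, 2) inversions.
C(10, 2) = 10·9/2 = 45

There are 45 inversions.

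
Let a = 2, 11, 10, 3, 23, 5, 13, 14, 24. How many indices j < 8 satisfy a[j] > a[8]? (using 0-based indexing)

0 such elements

The element at index 8 is 24.
Elements before it: 2, 11, 10, 3, 23, 5, 13, 14
None of them are larger than 24.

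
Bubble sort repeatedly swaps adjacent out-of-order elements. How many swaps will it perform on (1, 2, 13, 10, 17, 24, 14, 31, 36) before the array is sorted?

3

Minimum adjacent swaps = number of inversions (each swap of adjacent out-of-order elements removes one inversion and no swap can remove more).
Count inversions — for each element, later elements that are smaller:
1: none → 0
2: none → 0
13: 10 → 1
10: none → 0
17: 14 → 1
24: 14 → 1
14: none → 0
31: none → 0
36: none → 0
Total inversions: 0 + 0 + 1 + 0 + 1 + 1 + 0 + 0 + 0 = 3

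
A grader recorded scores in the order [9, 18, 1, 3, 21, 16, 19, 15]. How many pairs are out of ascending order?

There are 11 inversions.

Count, for each position, how many later elements it exceeds:
9 → 1, 3 → 2
18 → 1, 3, 16, 15 → 4
1 → none → 0
3 → none → 0
21 → 16, 19, 15 → 3
16 → 15 → 1
19 → 15 → 1
15 → none → 0
Sum: 2 + 4 + 0 + 0 + 3 + 1 + 1 + 0 = 11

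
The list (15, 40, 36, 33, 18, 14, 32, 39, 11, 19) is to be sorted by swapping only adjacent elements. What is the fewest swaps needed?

28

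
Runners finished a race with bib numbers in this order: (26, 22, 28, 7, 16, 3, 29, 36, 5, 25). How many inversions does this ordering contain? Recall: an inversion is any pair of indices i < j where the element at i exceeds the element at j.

23

For each element, count later entries that are smaller:
26 → 22, 7, 16, 3, 5, 25 → 6
22 → 7, 16, 3, 5 → 4
28 → 7, 16, 3, 5, 25 → 5
7 → 3, 5 → 2
16 → 3, 5 → 2
3 → none → 0
29 → 5, 25 → 2
36 → 5, 25 → 2
5 → none → 0
25 → none → 0
Sum: 6 + 4 + 5 + 2 + 2 + 0 + 2 + 2 + 0 + 0 = 23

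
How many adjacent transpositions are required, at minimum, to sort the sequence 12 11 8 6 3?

10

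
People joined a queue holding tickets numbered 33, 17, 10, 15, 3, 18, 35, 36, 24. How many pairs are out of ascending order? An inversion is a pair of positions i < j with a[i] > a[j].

Count, for each position, how many later elements it exceeds:
33: 6
17: 3
10: 1
15: 1
3: 0
18: 0
35: 1
36: 1
24: 0
Sum: 6 + 3 + 1 + 1 + 0 + 0 + 1 + 1 + 0 = 13

13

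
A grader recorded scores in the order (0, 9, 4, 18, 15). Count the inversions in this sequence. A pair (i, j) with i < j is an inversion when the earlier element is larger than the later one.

2 inversions

Sweep left to right; for each value list the smaller values that follow it:
0 → none → 0
9 → 4 → 1
4 → none → 0
18 → 15 → 1
15 → none → 0
Sum: 0 + 1 + 0 + 1 + 0 = 2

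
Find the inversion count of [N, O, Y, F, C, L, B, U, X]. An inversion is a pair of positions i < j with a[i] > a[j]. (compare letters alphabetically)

18

For each element, count later entries that are smaller:
N: 4
O: 4
Y: 6
F: 2
C: 1
L: 1
B: 0
U: 0
X: 0
Sum: 4 + 4 + 6 + 2 + 1 + 1 + 0 + 0 + 0 = 18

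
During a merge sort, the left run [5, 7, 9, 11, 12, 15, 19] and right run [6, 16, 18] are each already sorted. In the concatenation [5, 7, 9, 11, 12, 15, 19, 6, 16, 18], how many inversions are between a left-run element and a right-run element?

Count, for every r in R, how many entries of L exceed r:
r = 6: 7, 9, 11, 12, 15, 19 → 6
r = 16: 19 → 1
r = 18: 19 → 1
Cross-inversions: 6 + 1 + 1 = 8

8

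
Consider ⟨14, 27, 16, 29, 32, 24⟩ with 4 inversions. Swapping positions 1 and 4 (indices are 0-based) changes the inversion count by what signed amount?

+3

Positions 1 and 4 hold 27 and 32; after swapping, the array is [14, 32, 16, 29, 27, 24].
Count, for each position, how many later elements it exceeds:
14: 0
32: 4
16: 0
29: 2
27: 1
24: 0
Sum: 0 + 4 + 0 + 2 + 1 + 0 = 7
Change: 7 − 4 = +3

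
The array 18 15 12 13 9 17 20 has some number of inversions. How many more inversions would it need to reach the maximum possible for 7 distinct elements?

Maximum inversions for 7 distinct elements is C(7, 2) = 7·6/2 = 21.
Current inversions — for each element, count later smaller elements:
18: 5
15: 3
12: 1
13: 1
9: 0
17: 0
20: 0
Current total: 5 + 3 + 1 + 1 + 0 + 0 + 0 = 10
Shortfall: 21 − 10 = 11

11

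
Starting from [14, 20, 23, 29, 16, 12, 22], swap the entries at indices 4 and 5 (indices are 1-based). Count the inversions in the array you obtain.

Positions 4 and 5 hold 29 and 16; after swapping, the array is [14, 20, 23, 16, 29, 12, 22].
Element-by-element contributions:
14: 1
20: 2
23: 3
16: 1
29: 2
12: 0
22: 0
Sum: 1 + 2 + 3 + 1 + 2 + 0 + 0 = 9

9 inversions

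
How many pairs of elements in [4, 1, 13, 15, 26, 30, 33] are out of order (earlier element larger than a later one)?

1 out-of-order pair

Out-of-order index pairs (0-indexed):
(0,1): 4 > 1
That's 1 pair.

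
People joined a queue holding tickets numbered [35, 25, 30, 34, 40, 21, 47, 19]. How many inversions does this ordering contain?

For each element, count later entries that are smaller:
35: 5
25: 2
30: 2
34: 2
40: 2
21: 1
47: 1
19: 0
Sum: 5 + 2 + 2 + 2 + 2 + 1 + 1 + 0 = 15

15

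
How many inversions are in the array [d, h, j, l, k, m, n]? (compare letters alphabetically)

Element-by-element contributions:
d: 0
h: 0
j: 0
l: 1
k: 0
m: 0
n: 0
Sum: 0 + 0 + 0 + 1 + 0 + 0 + 0 = 1

1 inversion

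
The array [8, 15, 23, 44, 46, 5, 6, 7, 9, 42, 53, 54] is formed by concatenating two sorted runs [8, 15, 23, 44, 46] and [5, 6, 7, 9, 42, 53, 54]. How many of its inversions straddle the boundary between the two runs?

Count, for every r in R, how many entries of L exceed r:
r = 5: 8, 15, 23, 44, 46 → 5
r = 6: 8, 15, 23, 44, 46 → 5
r = 7: 8, 15, 23, 44, 46 → 5
r = 9: 15, 23, 44, 46 → 4
r = 42: 44, 46 → 2
r = 53: none → 0
r = 54: none → 0
Cross-inversions: 5 + 5 + 5 + 4 + 2 + 0 + 0 = 21

21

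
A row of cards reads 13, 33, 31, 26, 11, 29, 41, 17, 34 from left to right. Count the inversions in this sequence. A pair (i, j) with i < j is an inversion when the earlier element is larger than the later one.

There are 15 inversions.

For each element, count later entries that are smaller:
13 → 11 → 1
33 → 31, 26, 11, 29, 17 → 5
31 → 26, 11, 29, 17 → 4
26 → 11, 17 → 2
11 → none → 0
29 → 17 → 1
41 → 17, 34 → 2
17 → none → 0
34 → none → 0
Sum: 1 + 5 + 4 + 2 + 0 + 1 + 2 + 0 + 0 = 15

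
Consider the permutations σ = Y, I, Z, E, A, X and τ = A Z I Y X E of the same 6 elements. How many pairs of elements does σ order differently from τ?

There are 8 discordant pairs.

Assign each item its position (1..6) in the first ordering, then rewrite the second ordering as that position sequence:
positions: Y→1, I→2, Z→3, E→4, A→5, X→6
second ordering as positions: [5, 3, 2, 1, 6, 4]
Discordant pairs = inversions in this position sequence.
5: 3, 2, 1, 4 → 4
3: 2, 1 → 2
2: 1 → 1
1: 0
6: 4 → 1
4: 0
Total: 4 + 2 + 1 + 0 + 1 + 0 = 8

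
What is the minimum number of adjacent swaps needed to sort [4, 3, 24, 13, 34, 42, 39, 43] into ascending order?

3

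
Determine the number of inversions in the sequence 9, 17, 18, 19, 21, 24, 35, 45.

0

Count, for each position, how many later elements it exceeds:
9 → none → 0
17 → none → 0
18 → none → 0
19 → none → 0
21 → none → 0
24 → none → 0
35 → none → 0
45 → none → 0
Sum: 0 + 0 + 0 + 0 + 0 + 0 + 0 + 0 = 0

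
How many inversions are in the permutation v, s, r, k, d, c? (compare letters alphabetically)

Sweep left to right; for each value list the smaller values that follow it:
v → s, r, k, d, c → 5
s → r, k, d, c → 4
r → k, d, c → 3
k → d, c → 2
d → c → 1
c → none → 0
Sum: 5 + 4 + 3 + 2 + 1 + 0 = 15

15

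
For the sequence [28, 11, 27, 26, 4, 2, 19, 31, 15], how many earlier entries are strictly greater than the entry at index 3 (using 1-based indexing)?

1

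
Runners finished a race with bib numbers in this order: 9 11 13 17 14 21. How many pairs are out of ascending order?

Inversion pairs (indices are 0-based):
(3,4): 17 > 14
That's 1 pair.

1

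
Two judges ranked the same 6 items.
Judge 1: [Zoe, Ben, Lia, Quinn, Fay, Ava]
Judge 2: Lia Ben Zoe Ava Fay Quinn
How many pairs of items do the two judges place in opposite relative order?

6 discordant pairs

Assign each item its position (1..6) in the first ordering, then rewrite the second ordering as that position sequence:
positions: Zoe→1, Ben→2, Lia→3, Quinn→4, Fay→5, Ava→6
second ordering as positions: [3, 2, 1, 6, 5, 4]
Discordant pairs = inversions in this position sequence.
3: 2, 1 → 2
2: 1 → 1
1: 0
6: 5, 4 → 2
5: 4 → 1
4: 0
Total: 2 + 1 + 0 + 2 + 1 + 0 = 6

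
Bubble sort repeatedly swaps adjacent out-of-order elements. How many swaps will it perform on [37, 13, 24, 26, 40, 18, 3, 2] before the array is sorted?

Minimum adjacent swaps = number of inversions (each swap of adjacent out-of-order elements removes one inversion and no swap can remove more).
Count inversions — for each element, later elements that are smaller:
37: 13, 24, 26, 18, 3, 2 → 6
13: 3, 2 → 2
24: 18, 3, 2 → 3
26: 18, 3, 2 → 3
40: 18, 3, 2 → 3
18: 3, 2 → 2
3: 2 → 1
2: none → 0
Total inversions: 6 + 2 + 3 + 3 + 3 + 2 + 1 + 0 = 20

20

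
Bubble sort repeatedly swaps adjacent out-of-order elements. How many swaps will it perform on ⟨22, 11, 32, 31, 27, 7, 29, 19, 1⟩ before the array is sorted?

24 swaps

Each adjacent swap fixes exactly one inversion, so the minimum swap count equals the number of inversions.
Count inversions — for each element, later elements that are smaller:
22: 11, 7, 19, 1 → 4
11: 7, 1 → 2
32: 31, 27, 7, 29, 19, 1 → 6
31: 27, 7, 29, 19, 1 → 5
27: 7, 19, 1 → 3
7: 1 → 1
29: 19, 1 → 2
19: 1 → 1
1: none → 0
Total inversions: 4 + 2 + 6 + 5 + 3 + 1 + 2 + 1 + 0 = 24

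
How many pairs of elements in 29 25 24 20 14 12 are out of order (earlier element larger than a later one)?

Element-by-element contributions:
29 → 25, 24, 20, 14, 12 → 5
25 → 24, 20, 14, 12 → 4
24 → 20, 14, 12 → 3
20 → 14, 12 → 2
14 → 12 → 1
12 → none → 0
Sum: 5 + 4 + 3 + 2 + 1 + 0 = 15

15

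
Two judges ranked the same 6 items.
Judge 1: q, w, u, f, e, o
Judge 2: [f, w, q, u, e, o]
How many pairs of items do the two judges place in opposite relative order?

4

Assign each item its position (1..6) in the first ordering, then rewrite the second ordering as that position sequence:
positions: q→1, w→2, u→3, f→4, e→5, o→6
second ordering as positions: [4, 2, 1, 3, 5, 6]
Discordant pairs = inversions in this position sequence.
4: 2, 1, 3 → 3
2: 1 → 1
1: 0
3: 0
5: 0
6: 0
Total: 3 + 1 + 0 + 0 + 0 + 0 = 4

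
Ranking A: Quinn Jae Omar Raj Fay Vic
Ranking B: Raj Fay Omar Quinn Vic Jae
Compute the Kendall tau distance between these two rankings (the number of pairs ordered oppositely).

9 discordant pairs

Assign each item its position (1..6) in the first ordering, then rewrite the second ordering as that position sequence:
positions: Quinn→1, Jae→2, Omar→3, Raj→4, Fay→5, Vic→6
second ordering as positions: [4, 5, 3, 1, 6, 2]
Discordant pairs = inversions in this position sequence.
4: 3, 1, 2 → 3
5: 3, 1, 2 → 3
3: 1, 2 → 2
1: 0
6: 2 → 1
2: 0
Total: 3 + 3 + 2 + 0 + 1 + 0 = 9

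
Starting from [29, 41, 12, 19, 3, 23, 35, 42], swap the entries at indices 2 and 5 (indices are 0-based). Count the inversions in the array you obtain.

14 inversions

Positions 2 and 5 hold 12 and 23; after swapping, the array is [29, 41, 23, 19, 3, 12, 35, 42].
Count, for each position, how many later elements it exceeds:
29: 4
41: 5
23: 3
19: 2
3: 0
12: 0
35: 0
42: 0
Sum: 4 + 5 + 3 + 2 + 0 + 0 + 0 + 0 = 14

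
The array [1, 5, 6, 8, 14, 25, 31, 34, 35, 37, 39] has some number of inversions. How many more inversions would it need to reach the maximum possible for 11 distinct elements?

55

Maximum inversions for 11 distinct elements is C(11, 2) = 11·10/2 = 55.
Current inversions — for each element, count later smaller elements:
1: 0
5: 0
6: 0
8: 0
14: 0
25: 0
31: 0
34: 0
35: 0
37: 0
39: 0
Current total: 0 + 0 + 0 + 0 + 0 + 0 + 0 + 0 + 0 + 0 + 0 = 0
Shortfall: 55 − 0 = 55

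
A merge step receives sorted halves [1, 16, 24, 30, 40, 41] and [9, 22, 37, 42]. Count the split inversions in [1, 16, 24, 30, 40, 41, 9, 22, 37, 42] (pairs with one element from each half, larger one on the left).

Count, for every r in R, how many entries of L exceed r:
r = 9: 16, 24, 30, 40, 41 → 5
r = 22: 24, 30, 40, 41 → 4
r = 37: 40, 41 → 2
r = 42: none → 0
Cross-inversions: 5 + 4 + 2 + 0 = 11

11 split inversions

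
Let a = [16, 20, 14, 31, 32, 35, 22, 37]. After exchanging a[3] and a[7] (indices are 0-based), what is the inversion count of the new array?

Positions 3 and 7 hold 31 and 37; after swapping, the array is [16, 20, 14, 37, 32, 35, 22, 31].
For each element, count later entries that are smaller:
16 → 14 → 1
20 → 14 → 1
14 → none → 0
37 → 32, 35, 22, 31 → 4
32 → 22, 31 → 2
35 → 22, 31 → 2
22 → none → 0
31 → none → 0
Sum: 1 + 1 + 0 + 4 + 2 + 2 + 0 + 0 = 10

10 inversions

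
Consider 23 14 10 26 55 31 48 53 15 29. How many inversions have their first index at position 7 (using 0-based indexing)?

2 such elements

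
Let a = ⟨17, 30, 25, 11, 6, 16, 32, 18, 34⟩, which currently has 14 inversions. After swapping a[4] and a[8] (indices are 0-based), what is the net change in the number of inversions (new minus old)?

Positions 4 and 8 hold 6 and 34; after swapping, the array is [17, 30, 25, 11, 34, 16, 32, 18, 6].
Sweep left to right; for each value list the smaller values that follow it:
17 → 11, 16, 6 → 3
30 → 25, 11, 16, 18, 6 → 5
25 → 11, 16, 18, 6 → 4
11 → 6 → 1
34 → 16, 32, 18, 6 → 4
16 → 6 → 1
32 → 18, 6 → 2
18 → 6 → 1
6 → none → 0
Sum: 3 + 5 + 4 + 1 + 4 + 1 + 2 + 1 + 0 = 21
Change: 21 − 14 = +7

+7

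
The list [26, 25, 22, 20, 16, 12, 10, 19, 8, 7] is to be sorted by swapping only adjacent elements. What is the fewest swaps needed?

Minimum adjacent swaps = number of inversions (each swap of adjacent out-of-order elements removes one inversion and no swap can remove more).
Count inversions — for each element, later elements that are smaller:
26: 25, 22, 20, 16, 12, 10, 19, 8, 7 → 9
25: 22, 20, 16, 12, 10, 19, 8, 7 → 8
22: 20, 16, 12, 10, 19, 8, 7 → 7
20: 16, 12, 10, 19, 8, 7 → 6
16: 12, 10, 8, 7 → 4
12: 10, 8, 7 → 3
10: 8, 7 → 2
19: 8, 7 → 2
8: 7 → 1
7: none → 0
Total inversions: 9 + 8 + 7 + 6 + 4 + 3 + 2 + 2 + 1 + 0 = 42

42 adjacent swaps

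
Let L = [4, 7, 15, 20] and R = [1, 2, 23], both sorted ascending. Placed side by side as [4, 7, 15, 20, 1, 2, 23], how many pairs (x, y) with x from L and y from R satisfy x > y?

8

Take each right-half value and tally the left-half values above it:
r = 1: 4, 7, 15, 20 → 4
r = 2: 4, 7, 15, 20 → 4
r = 23: none → 0
Cross-inversions: 4 + 4 + 0 = 8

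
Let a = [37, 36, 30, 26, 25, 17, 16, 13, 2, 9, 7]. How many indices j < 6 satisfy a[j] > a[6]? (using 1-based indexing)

5

The element at index 6 is 17.
Elements before it: 37, 36, 30, 26, 25
Those larger than 17: 37, 36, 30, 26, 25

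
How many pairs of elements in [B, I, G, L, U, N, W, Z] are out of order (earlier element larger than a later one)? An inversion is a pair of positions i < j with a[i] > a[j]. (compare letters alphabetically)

For each element, count later entries that are smaller:
B → none → 0
I → G → 1
G → none → 0
L → none → 0
U → N → 1
N → none → 0
W → none → 0
Z → none → 0
Sum: 0 + 1 + 0 + 0 + 1 + 0 + 0 + 0 = 2

Inversions: 2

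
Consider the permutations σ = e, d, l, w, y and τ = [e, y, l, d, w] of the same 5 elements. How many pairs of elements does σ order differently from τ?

4

Assign each item its position (1..5) in the first ordering, then rewrite the second ordering as that position sequence:
positions: e→1, d→2, l→3, w→4, y→5
second ordering as positions: [1, 5, 3, 2, 4]
Discordant pairs = inversions in this position sequence.
1: 0
5: 3, 2, 4 → 3
3: 2 → 1
2: 0
4: 0
Total: 0 + 3 + 1 + 0 + 0 = 4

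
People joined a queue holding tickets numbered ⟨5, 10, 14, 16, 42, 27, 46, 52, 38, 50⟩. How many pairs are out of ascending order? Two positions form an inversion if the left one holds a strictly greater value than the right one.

Out-of-order pairs: 5

For each element, count later entries that are smaller:
5 → none → 0
10 → none → 0
14 → none → 0
16 → none → 0
42 → 27, 38 → 2
27 → none → 0
46 → 38 → 1
52 → 38, 50 → 2
38 → none → 0
50 → none → 0
Sum: 0 + 0 + 0 + 0 + 2 + 0 + 1 + 2 + 0 + 0 = 5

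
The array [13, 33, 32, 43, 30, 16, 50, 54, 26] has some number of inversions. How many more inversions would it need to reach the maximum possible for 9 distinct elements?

Maximum inversions for 9 distinct elements is C(9, 2) = 9·8/2 = 36.
Current inversions — for each element, count later smaller elements:
13: 0
33: 4
32: 3
43: 3
30: 2
16: 0
50: 1
54: 1
26: 0
Current total: 0 + 4 + 3 + 3 + 2 + 0 + 1 + 1 + 0 = 14
Shortfall: 36 − 14 = 22

22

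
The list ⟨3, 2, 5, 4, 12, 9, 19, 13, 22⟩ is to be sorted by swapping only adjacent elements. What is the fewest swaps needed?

Each adjacent swap fixes exactly one inversion, so the minimum swap count equals the number of inversions.
Count inversions — for each element, later elements that are smaller:
3: 2 → 1
2: none → 0
5: 4 → 1
4: none → 0
12: 9 → 1
9: none → 0
19: 13 → 1
13: none → 0
22: none → 0
Total inversions: 1 + 0 + 1 + 0 + 1 + 0 + 1 + 0 + 0 = 4

4 swaps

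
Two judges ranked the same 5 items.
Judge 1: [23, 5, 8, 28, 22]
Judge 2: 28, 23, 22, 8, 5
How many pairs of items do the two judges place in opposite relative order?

6 discordant pairs

Assign each item its position (1..5) in the first ordering, then rewrite the second ordering as that position sequence:
positions: 23→1, 5→2, 8→3, 28→4, 22→5
second ordering as positions: [4, 1, 5, 3, 2]
Discordant pairs = inversions in this position sequence.
4: 1, 3, 2 → 3
1: 0
5: 3, 2 → 2
3: 2 → 1
2: 0
Total: 3 + 0 + 2 + 1 + 0 = 6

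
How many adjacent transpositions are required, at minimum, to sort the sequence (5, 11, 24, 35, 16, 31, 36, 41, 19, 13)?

15 adjacent swaps

The minimum number of adjacent swaps to sort an array equals its inversion count, since every such swap removes exactly one inversion.
Count inversions — for each element, later elements that are smaller:
5: none → 0
11: none → 0
24: 16, 19, 13 → 3
35: 16, 31, 19, 13 → 4
16: 13 → 1
31: 19, 13 → 2
36: 19, 13 → 2
41: 19, 13 → 2
19: 13 → 1
13: none → 0
Total inversions: 0 + 0 + 3 + 4 + 1 + 2 + 2 + 2 + 1 + 0 = 15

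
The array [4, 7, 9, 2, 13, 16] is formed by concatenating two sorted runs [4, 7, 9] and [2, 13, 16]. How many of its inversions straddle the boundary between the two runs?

3 cross-inversions

Count, for every r in R, how many entries of L exceed r:
r = 2: 4, 7, 9 → 3
r = 13: none → 0
r = 16: none → 0
Cross-inversions: 3 + 0 + 0 = 3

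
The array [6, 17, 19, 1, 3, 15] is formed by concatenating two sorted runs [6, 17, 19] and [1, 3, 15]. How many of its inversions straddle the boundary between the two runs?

Count, for every r in R, how many entries of L exceed r:
r = 1: 6, 17, 19 → 3
r = 3: 6, 17, 19 → 3
r = 15: 17, 19 → 2
Cross-inversions: 3 + 3 + 2 = 8

8 cross-inversions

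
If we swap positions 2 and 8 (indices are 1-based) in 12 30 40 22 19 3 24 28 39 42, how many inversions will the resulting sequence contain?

14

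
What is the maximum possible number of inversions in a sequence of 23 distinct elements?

253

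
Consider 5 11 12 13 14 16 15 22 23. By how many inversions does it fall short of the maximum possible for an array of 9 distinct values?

35

Maximum inversions for 9 distinct elements is C(9, 2) = 9·8/2 = 36.
Current inversions — for each element, count later smaller elements:
5: 0
11: 0
12: 0
13: 0
14: 0
16: 1
15: 0
22: 0
23: 0
Current total: 0 + 0 + 0 + 0 + 0 + 1 + 0 + 0 + 0 = 1
Shortfall: 36 − 1 = 35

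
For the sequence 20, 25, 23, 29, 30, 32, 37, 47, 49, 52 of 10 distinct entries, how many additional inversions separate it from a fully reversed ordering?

44

Maximum inversions for 10 distinct elements is C(10, 2) = 10·9/2 = 45.
Current inversions — for each element, count later smaller elements:
20: 0
25: 1
23: 0
29: 0
30: 0
32: 0
37: 0
47: 0
49: 0
52: 0
Current total: 0 + 1 + 0 + 0 + 0 + 0 + 0 + 0 + 0 + 0 = 1
Shortfall: 45 − 1 = 44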